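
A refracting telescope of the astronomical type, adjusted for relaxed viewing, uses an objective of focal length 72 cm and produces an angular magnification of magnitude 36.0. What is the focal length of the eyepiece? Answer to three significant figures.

2.00 cm

|M| = f_obj/f_eye, so f_eye = f_obj/|M| = 72/36.0 = 2.000 cm.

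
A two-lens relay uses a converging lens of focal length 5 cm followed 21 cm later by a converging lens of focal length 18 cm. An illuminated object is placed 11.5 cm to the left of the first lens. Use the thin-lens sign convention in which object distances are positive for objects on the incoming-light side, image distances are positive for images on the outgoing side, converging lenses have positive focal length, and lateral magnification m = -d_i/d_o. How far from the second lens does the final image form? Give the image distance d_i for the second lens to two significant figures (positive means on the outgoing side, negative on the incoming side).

-37 cm

Lens 1: 1/d_i1 = 1/f_1 - 1/d_o1 = 1/5 - 1/11.5 = 0.11304 cm^-1, so d_i1 = 8.846 cm.
That image sits 12.154 cm in front of the second lens, so d_o2 = 12.154 cm.
Lens 2: 1/d_i2 = 1/f_2 - 1/d_o2 = 1/18 - 1/(12.154) = -0.02672 cm^-1, so d_i2 = -37.421 cm.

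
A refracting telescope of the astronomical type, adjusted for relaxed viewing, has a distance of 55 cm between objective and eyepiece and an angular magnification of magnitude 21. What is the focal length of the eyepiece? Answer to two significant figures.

2.5 cm

In normal adjustment the tube length equals f_obj + f_eye and |M| = f_obj/f_eye.
So f_obj = 21 f_eye and 21 f_eye + f_eye = 55 cm, giving f_eye = 55/22 = 2.500 cm and f_obj = 52.500 cm.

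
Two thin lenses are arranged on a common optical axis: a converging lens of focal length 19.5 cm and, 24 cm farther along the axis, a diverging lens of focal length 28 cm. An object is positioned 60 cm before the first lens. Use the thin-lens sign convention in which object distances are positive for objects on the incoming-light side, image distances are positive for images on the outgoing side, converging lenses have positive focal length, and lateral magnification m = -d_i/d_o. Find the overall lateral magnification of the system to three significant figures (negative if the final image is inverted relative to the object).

First lens: d_i1 = 1/(1/19.5 - 1/60) = 28.889 cm.
m_1 = -(28.889)/60 = -0.4815.
This image would form 28.889 cm past lens 1, i.e. 4.889 cm beyond lens 2, so it is a virtual object for lens 2: d_o2 = 24 - 28.889 = -4.889 cm.
Second lens: d_i2 = 1/(1/(-28) - 1/(-4.889)) = 5.923 cm.
m_2 = -(5.923)/(-4.889) = 1.2115.
The system's lateral magnification is m_1 m_2 = (-0.4815)(1.2115) = -0.5833.

-0.583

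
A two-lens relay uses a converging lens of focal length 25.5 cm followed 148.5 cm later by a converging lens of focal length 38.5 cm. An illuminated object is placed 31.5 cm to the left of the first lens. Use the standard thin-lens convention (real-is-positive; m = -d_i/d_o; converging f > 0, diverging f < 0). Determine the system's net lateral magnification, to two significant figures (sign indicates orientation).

Lens 1: 1/d_i1 = 1/f_1 - 1/d_o1 = 1/25.5 - 1/31.5 = 0.00747 cm^-1, so d_i1 = 133.875 cm.
m_1 = -(133.875)/31.5 = -4.2500.
The intermediate image is 133.875 cm to the right of lens 1, so d_o2 = L - d_i1 = 148.5 - 133.875 = 14.625 cm.
Lens 2: 1/d_i2 = 1/f_2 - 1/d_o2 = 1/38.5 - 1/(14.625) = -0.04240 cm^-1, so d_i2 = -23.584 cm.
m_2 = -(-23.584)/(14.625) = 1.6126.
Overall magnification: m = m_1 m_2 = -6.8534.

-6.9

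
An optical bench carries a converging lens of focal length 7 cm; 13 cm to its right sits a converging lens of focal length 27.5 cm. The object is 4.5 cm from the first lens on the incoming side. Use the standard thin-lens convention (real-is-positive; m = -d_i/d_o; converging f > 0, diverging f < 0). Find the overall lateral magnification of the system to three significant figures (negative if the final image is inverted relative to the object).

Lens 1: 1/d_i1 = 1/f_1 - 1/d_o1 = 1/7 - 1/4.5 = -0.07937 cm^-1, so d_i1 = -12.600 cm.
m_1 = -(-12.600)/4.5 = 2.8000.
With d_i1 < 0 the first image is virtual and lies on the object side; the object distance for lens 2 is d_o2 = 13 - (-12.600) = 25.600 cm.
Lens 2: 1/d_i2 = 1/f_2 - 1/d_o2 = 1/27.5 - 1/(25.600) = -0.00270 cm^-1, so d_i2 = -370.526 cm.
m_2 = -(-370.526)/(25.600) = 14.4737.
The system's lateral magnification is m_1 m_2 = (2.8000)(14.4737) = 40.5263.

40.5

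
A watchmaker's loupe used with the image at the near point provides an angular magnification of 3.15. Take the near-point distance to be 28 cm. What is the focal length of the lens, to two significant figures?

13 cm

For the image at the near point, M = 1 + D/f.
f = D/(M - 1) = 28/(3.15 - 1) = 13.023 cm.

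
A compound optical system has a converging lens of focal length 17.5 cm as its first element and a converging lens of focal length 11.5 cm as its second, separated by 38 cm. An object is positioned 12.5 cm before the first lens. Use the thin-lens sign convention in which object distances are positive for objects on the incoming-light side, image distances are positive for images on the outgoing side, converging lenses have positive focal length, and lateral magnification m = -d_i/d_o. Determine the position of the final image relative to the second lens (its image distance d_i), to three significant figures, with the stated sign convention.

13.4 cm

Applying the thin-lens equation to the first lens, 1/17.5 = 1/12.5 + 1/d_i1, which gives d_i1 = -43.750 cm.
With d_i1 < 0 the first image is virtual and lies on the object side; the object distance for lens 2 is d_o2 = 38 - (-43.750) = 81.750 cm.
Applying the thin-lens equation again with f_2 = 11.5 cm and d_o2 = 81.750 cm gives d_i2 = 13.383 cm.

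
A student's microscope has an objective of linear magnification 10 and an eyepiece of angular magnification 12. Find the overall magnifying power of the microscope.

The overall magnification of a compound microscope is the product of the objective and eyepiece magnifications:
M = M_obj x M_eye = 10 x 12 = 120.

120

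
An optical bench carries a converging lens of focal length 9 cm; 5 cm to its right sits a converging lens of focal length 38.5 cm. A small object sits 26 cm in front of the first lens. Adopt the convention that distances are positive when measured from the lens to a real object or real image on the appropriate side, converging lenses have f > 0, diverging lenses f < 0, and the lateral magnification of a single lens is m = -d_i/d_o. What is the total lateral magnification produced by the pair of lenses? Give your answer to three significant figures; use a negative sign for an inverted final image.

First lens: d_i1 = 1/(1/9 - 1/26) = 13.765 cm.
m_1 = -(13.765)/26 = -0.5294.
This image would form 13.765 cm past lens 1, i.e. 8.765 cm beyond lens 2, so it is a virtual object for lens 2: d_o2 = 5 - 13.765 = -8.765 cm.
Second lens: d_i2 = 1/(1/38.5 - 1/(-8.765)) = 7.139 cm.
m_2 = -(7.139)/(-8.765) = 0.8146.
Total m = m_1 x m_2 = (-0.5294)(0.8146) = -0.4312.

-0.431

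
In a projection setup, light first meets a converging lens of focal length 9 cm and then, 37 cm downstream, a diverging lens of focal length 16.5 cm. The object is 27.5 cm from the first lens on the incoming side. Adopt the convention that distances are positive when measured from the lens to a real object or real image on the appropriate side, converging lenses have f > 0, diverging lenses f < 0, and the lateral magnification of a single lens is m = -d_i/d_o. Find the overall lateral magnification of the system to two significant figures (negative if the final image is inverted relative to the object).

Lens 1: 1/d_i1 = 1/f_1 - 1/d_o1 = 1/9 - 1/27.5 = 0.07475 cm^-1, so d_i1 = 13.378 cm.
m_1 = -(13.378)/27.5 = -0.4865.
That image sits 23.622 cm in front of the second lens, so d_o2 = 23.622 cm.
Lens 2: 1/d_i2 = 1/f_2 - 1/d_o2 = 1/(-16.5) - 1/(23.622) = -0.10294 cm^-1, so d_i2 = -9.714 cm.
m_2 = -(-9.714)/(23.622) = 0.4112.
Overall magnification: m = m_1 m_2 = -0.2001.

-0.20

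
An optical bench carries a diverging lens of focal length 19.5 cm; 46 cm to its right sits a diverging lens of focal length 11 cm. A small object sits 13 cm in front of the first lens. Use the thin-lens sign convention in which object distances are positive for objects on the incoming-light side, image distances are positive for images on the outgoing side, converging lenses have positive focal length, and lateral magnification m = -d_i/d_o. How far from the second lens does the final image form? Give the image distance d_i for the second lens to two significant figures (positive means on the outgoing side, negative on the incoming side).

-9.1 cm

Lens 1: 1/d_i1 = 1/f_1 - 1/d_o1 = 1/(-19.5) - 1/13 = -0.12821 cm^-1, so d_i1 = -7.800 cm.
With d_i1 < 0 the first image is virtual and lies on the object side; the object distance for lens 2 is d_o2 = 46 - (-7.800) = 53.800 cm.
Lens 2: 1/d_i2 = 1/f_2 - 1/d_o2 = 1/(-11) - 1/(53.800) = -0.10950 cm^-1, so d_i2 = -9.133 cm.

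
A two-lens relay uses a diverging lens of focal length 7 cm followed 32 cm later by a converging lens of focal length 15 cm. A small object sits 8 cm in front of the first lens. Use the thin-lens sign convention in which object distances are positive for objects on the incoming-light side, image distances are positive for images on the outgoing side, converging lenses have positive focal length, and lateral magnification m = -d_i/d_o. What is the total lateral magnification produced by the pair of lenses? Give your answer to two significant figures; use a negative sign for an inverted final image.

Applying the thin-lens equation to the first lens, 1/(-7) = 1/8 + 1/d_i1, which gives d_i1 = -3.733 cm.
Its lateral magnification is m_1 = -d_i1/d_o1 = -(-3.733)/8 = 0.4667.
The intermediate image is virtual, 3.733 cm to the left of lens 1, so d_o2 = L - d_i1 = 32 - (-3.733) = 35.733 cm.
Applying the thin-lens equation again with f_2 = 15 cm and d_o2 = 35.733 cm gives d_i2 = 25.852 cm.
m_2 = -(25.852)/(35.733) = -0.7235.
The system's lateral magnification is m_1 m_2 = (0.4667)(-0.7235) = -0.3376.

-0.34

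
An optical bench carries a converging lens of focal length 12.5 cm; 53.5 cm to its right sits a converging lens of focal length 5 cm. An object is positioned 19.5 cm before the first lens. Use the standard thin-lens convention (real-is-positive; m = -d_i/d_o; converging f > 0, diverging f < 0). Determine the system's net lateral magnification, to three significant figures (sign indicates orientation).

0.653

First lens: d_i1 = 1/(1/12.5 - 1/19.5) = 34.821 cm.
m_1 = -(34.821)/19.5 = -1.7857.
That image sits 18.679 cm in front of the second lens, so d_o2 = 18.679 cm.
Second lens: d_i2 = 1/(1/5 - 1/(18.679)) = 6.828 cm.
m_2 = -(6.828)/(18.679) = -0.3655.
Overall magnification: m = m_1 m_2 = 0.6527.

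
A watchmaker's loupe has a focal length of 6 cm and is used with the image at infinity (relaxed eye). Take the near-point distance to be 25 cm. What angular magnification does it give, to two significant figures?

M = D/f = 25/6 = 4.167.

4.2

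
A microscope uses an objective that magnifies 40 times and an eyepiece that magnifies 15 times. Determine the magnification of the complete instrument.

600

The overall magnification of a compound microscope is the product of the objective and eyepiece magnifications:
M = M_obj x M_eye = 40 x 15 = 600.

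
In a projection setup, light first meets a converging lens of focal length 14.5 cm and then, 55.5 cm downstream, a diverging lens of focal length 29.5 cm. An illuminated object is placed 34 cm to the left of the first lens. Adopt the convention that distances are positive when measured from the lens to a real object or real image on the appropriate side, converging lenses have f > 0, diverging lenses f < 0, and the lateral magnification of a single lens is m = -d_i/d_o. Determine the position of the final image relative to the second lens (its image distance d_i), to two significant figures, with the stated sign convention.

-15 cm

Lens 1: 1/d_i1 = 1/f_1 - 1/d_o1 = 1/14.5 - 1/34 = 0.03955 cm^-1, so d_i1 = 25.282 cm.
Object distance for lens 2: d_o2 = 55.5 - 25.282 = 30.218 cm.
Lens 2: 1/d_i2 = 1/f_2 - 1/d_o2 = 1/(-29.5) - 1/(30.218) = -0.06699 cm^-1, so d_i2 = -14.927 cm.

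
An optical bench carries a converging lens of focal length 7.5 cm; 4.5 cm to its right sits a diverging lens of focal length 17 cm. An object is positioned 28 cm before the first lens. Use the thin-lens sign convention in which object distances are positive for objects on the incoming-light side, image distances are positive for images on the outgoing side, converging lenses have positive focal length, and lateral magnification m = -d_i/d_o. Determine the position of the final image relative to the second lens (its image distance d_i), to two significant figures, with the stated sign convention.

8.7 cm

First lens: d_i1 = 1/(1/7.5 - 1/28) = 10.244 cm.
Since 10.244 cm > 4.5 cm, the first image lies past the second lens and serves as a virtual object: d_o2 = L - d_i1 = -5.744 cm.
Second lens: d_i2 = 1/(1/(-17) - 1/(-5.744)) = 8.675 cm.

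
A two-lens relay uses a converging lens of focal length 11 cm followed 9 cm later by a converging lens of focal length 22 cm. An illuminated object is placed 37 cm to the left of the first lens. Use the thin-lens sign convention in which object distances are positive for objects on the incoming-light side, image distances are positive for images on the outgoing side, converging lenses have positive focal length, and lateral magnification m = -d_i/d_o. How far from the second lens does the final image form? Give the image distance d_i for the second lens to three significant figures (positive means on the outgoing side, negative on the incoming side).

5.11 cm

Applying the thin-lens equation to the first lens, 1/11 = 1/37 + 1/d_i1, which gives d_i1 = 15.654 cm.
This image would form 15.654 cm past lens 1, i.e. 6.654 cm beyond lens 2, so it is a virtual object for lens 2: d_o2 = 9 - 15.654 = -6.654 cm.
Applying the thin-lens equation again with f_2 = 22 cm and d_o2 = -6.654 cm gives d_i2 = 5.109 cm.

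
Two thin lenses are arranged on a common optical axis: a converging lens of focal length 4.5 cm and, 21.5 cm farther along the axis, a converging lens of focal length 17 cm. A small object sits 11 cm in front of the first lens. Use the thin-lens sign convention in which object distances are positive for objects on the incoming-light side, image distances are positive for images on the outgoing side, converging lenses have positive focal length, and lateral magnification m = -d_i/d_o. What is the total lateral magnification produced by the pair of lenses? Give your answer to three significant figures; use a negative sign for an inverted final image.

Lens 1: 1/d_i1 = 1/f_1 - 1/d_o1 = 1/4.5 - 1/11 = 0.13131 cm^-1, so d_i1 = 7.615 cm.
m_1 = -(7.615)/11 = -0.6923.
Object distance for lens 2: d_o2 = 21.5 - 7.615 = 13.885 cm.
Lens 2: 1/d_i2 = 1/f_2 - 1/d_o2 = 1/17 - 1/(13.885) = -0.01320 cm^-1, so d_i2 = -75.765 cm.
m_2 = -(-75.765)/(13.885) = 5.4568.
Total m = m_1 x m_2 = (-0.6923)(5.4568) = -3.7778.

-3.78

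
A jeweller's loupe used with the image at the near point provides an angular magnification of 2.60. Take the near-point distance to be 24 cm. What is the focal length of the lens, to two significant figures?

15 cm

For the image at the near point, M = 1 + D/f.
f = D/(M - 1) = 24/(2.6 - 1) = 15.000 cm.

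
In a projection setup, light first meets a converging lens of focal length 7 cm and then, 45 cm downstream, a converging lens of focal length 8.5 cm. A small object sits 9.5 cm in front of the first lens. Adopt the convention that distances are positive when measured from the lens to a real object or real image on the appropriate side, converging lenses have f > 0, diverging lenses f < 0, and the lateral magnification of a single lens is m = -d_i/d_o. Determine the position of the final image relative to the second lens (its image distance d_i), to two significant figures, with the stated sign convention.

Lens 1: 1/d_i1 = 1/f_1 - 1/d_o1 = 1/7 - 1/9.5 = 0.03759 cm^-1, so d_i1 = 26.600 cm.
That image sits 18.400 cm in front of the second lens, so d_o2 = 18.400 cm.
Lens 2: 1/d_i2 = 1/f_2 - 1/d_o2 = 1/8.5 - 1/(18.400) = 0.06330 cm^-1, so d_i2 = 15.798 cm.

16 cm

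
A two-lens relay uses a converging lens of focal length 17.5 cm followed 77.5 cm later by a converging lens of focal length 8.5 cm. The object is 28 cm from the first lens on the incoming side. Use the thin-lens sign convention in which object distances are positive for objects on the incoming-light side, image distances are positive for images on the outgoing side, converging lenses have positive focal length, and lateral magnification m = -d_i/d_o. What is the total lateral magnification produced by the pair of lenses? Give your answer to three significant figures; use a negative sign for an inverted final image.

0.634

Lens 1: 1/d_i1 = 1/f_1 - 1/d_o1 = 1/17.5 - 1/28 = 0.02143 cm^-1, so d_i1 = 46.667 cm.
m_1 = -(46.667)/28 = -1.6667.
That image sits 30.833 cm in front of the second lens, so d_o2 = 30.833 cm.
Lens 2: 1/d_i2 = 1/f_2 - 1/d_o2 = 1/8.5 - 1/(30.833) = 0.08521 cm^-1, so d_i2 = 11.735 cm.
m_2 = -(11.735)/(30.833) = -0.3806.
The system's lateral magnification is m_1 m_2 = (-1.6667)(-0.3806) = 0.6343.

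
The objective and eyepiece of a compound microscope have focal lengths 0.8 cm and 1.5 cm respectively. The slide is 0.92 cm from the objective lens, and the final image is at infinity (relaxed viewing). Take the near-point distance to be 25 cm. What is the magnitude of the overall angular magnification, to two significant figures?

110

Objective: 1/d_i = 1/f_obj - 1/d_o = 1/0.8 - 1/0.92 = 0.16304 cm^-1, so d_i = 6.133 cm.
m_obj = -d_i/d_o = -6.133/0.92 = -6.667.
Eyepiece angular magnification (image at infinity): M_eye = D/f_e = 25/1.5 = 16.667.
Overall M = m_obj x M_eye = (-6.667)(16.667) = -111.11.
|M| = 111.11.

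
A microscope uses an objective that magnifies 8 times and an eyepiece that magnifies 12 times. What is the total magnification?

The overall magnification of a compound microscope is the product of the objective and eyepiece magnifications:
M = M_obj x M_eye = 8 x 12 = 96.

96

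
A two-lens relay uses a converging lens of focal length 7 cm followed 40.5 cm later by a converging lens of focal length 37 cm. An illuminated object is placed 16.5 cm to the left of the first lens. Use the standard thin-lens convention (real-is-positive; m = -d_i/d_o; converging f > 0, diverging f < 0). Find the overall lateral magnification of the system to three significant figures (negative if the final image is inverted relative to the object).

-3.15

Applying the thin-lens equation to the first lens, 1/7 = 1/16.5 + 1/d_i1, which gives d_i1 = 12.158 cm.
Its lateral magnification is m_1 = -d_i1/d_o1 = -(12.158)/16.5 = -0.7368.
That image sits 28.342 cm in front of the second lens, so d_o2 = 28.342 cm.
Applying the thin-lens equation again with f_2 = 37 cm and d_o2 = 28.342 cm gives d_i2 = -121.122 cm.
m_2 = -(-121.122)/(28.342) = 4.2736.
The system's lateral magnification is m_1 m_2 = (-0.7368)(4.2736) = -3.1489.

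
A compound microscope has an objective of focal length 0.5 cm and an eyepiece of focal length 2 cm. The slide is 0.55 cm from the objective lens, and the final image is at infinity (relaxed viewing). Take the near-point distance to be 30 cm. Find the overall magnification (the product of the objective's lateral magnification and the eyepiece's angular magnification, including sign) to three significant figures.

Objective: 1/d_i = 1/f_obj - 1/d_o = 1/0.5 - 1/0.55 = 0.18182 cm^-1, so d_i = 5.500 cm.
m_obj = -d_i/d_o = -5.500/0.55 = -10.000.
Eyepiece angular magnification (image at infinity): M_eye = D/f_e = 30/2 = 15.000.
Overall M = m_obj x M_eye = (-10.000)(15.000) = -150.00.

-150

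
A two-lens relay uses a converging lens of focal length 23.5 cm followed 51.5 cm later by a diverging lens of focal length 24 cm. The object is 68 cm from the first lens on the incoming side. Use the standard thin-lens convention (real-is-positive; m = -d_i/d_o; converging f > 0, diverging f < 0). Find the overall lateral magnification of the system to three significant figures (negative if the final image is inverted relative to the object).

-0.320

Applying the thin-lens equation to the first lens, 1/23.5 = 1/68 + 1/d_i1, which gives d_i1 = 35.910 cm.
Its lateral magnification is m_1 = -d_i1/d_o1 = -(35.910)/68 = -0.5281.
That image sits 15.590 cm in front of the second lens, so d_o2 = 15.590 cm.
Applying the thin-lens equation again with f_2 = -24 cm and d_o2 = 15.590 cm gives d_i2 = -9.451 cm.
m_2 = -(-9.451)/(15.590) = 0.6062.
The system's lateral magnification is m_1 m_2 = (-0.5281)(0.6062) = -0.3201.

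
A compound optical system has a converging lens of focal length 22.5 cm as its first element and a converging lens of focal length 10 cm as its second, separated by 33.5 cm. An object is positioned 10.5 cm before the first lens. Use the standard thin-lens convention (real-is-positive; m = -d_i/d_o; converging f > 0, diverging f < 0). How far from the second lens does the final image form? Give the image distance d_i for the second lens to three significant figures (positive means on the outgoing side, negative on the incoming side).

12.3 cm

Applying the thin-lens equation to the first lens, 1/22.5 = 1/10.5 + 1/d_i1, which gives d_i1 = -19.688 cm.
With d_i1 < 0 the first image is virtual and lies on the object side; the object distance for lens 2 is d_o2 = 33.5 - (-19.688) = 53.188 cm.
Applying the thin-lens equation again with f_2 = 10 cm and d_o2 = 53.188 cm gives d_i2 = 12.315 cm.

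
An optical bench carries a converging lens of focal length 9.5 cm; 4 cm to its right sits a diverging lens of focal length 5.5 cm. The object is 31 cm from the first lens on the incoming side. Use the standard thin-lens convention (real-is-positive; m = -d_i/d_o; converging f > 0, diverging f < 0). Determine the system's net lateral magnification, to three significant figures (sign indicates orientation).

0.579

First lens: d_i1 = 1/(1/9.5 - 1/31) = 13.698 cm.
m_1 = -(13.698)/31 = -0.4419.
Since 13.698 cm > 4 cm, the first image lies past the second lens and serves as a virtual object: d_o2 = L - d_i1 = -9.698 cm.
Second lens: d_i2 = 1/(1/(-5.5) - 1/(-9.698)) = -12.706 cm.
m_2 = -(-12.706)/(-9.698) = -1.3102.
Total m = m_1 x m_2 = (-0.4419)(-1.3102) = 0.5789.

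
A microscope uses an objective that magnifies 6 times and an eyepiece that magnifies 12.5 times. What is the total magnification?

75

The overall magnification of a compound microscope is the product of the objective and eyepiece magnifications:
M = M_obj x M_eye = 6 x 12.5 = 75.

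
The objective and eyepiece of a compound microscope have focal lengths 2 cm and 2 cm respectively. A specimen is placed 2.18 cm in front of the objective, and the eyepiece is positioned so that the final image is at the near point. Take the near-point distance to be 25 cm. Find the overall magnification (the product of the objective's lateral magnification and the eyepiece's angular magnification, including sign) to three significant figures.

-150

Objective: 1/d_i = 1/f_obj - 1/d_o = 1/2 - 1/2.18 = 0.04128 cm^-1, so d_i = 24.222 cm.
m_obj = -d_i/d_o = -24.222/2.18 = -11.111.
Eyepiece angular magnification (image at near point): M_eye = 1 + D/f_e = 1 + 25/2 = 13.500.
Overall M = m_obj x M_eye = (-11.111)(13.500) = -150.00.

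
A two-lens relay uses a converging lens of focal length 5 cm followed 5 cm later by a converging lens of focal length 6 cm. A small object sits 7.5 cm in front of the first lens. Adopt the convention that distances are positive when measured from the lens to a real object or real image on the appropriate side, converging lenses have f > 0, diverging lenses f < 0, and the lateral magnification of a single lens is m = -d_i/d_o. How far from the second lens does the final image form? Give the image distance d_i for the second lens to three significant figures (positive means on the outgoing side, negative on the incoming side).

3.75 cm

Applying the thin-lens equation to the first lens, 1/5 = 1/7.5 + 1/d_i1, which gives d_i1 = 15.000 cm.
This image would form 15.000 cm past lens 1, i.e. 10.000 cm beyond lens 2, so it is a virtual object for lens 2: d_o2 = 5 - 15.000 = -10.000 cm.
Applying the thin-lens equation again with f_2 = 6 cm and d_o2 = -10.000 cm gives d_i2 = 3.750 cm.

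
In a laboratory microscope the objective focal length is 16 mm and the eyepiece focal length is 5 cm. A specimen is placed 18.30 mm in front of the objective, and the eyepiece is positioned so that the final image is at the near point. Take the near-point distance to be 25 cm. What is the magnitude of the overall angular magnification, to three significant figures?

Convert to cm: f_obj = 16 mm = 1.6 cm; d_o = 18.30 mm = 1.83 cm.
Objective: 1/d_i = 1/f_obj - 1/d_o = 1/1.6 - 1/1.83 = 0.07855 cm^-1, so d_i = 12.730 cm.
m_obj = -d_i/d_o = -12.730/1.83 = -6.957.
Eyepiece angular magnification (image at near point): M_eye = 1 + D/f_e = 1 + 25/5 = 6.000.
Overall M = m_obj x M_eye = (-6.957)(6.000) = -41.74.
|M| = 41.74.

41.7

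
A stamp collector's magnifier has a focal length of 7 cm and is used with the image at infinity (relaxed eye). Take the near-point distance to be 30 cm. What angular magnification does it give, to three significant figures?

4.29

M = D/f = 30/7 = 4.286.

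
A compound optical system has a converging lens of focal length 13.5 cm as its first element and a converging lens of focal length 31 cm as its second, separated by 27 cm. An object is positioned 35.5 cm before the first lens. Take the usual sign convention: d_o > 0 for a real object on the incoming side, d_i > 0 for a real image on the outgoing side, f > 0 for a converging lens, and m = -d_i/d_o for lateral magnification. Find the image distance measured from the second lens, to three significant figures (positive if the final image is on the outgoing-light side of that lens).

-6.27 cm

Applying the thin-lens equation to the first lens, 1/13.5 = 1/35.5 + 1/d_i1, which gives d_i1 = 21.784 cm.
That image sits 5.216 cm in front of the second lens, so d_o2 = 5.216 cm.
Applying the thin-lens equation again with f_2 = 31 cm and d_o2 = 5.216 cm gives d_i2 = -6.271 cm.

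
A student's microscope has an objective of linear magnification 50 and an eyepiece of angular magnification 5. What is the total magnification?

The overall magnification of a compound microscope is the product of the objective and eyepiece magnifications:
M = M_obj x M_eye = 50 x 5 = 250.

250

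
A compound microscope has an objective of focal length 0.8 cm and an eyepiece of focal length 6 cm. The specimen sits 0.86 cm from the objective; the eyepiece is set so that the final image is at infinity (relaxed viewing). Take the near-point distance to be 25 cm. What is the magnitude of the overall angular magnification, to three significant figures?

Objective: 1/d_i = 1/f_obj - 1/d_o = 1/0.8 - 1/0.86 = 0.08721 cm^-1, so d_i = 11.467 cm.
m_obj = -d_i/d_o = -11.467/0.86 = -13.333.
Eyepiece angular magnification (image at infinity): M_eye = D/f_e = 25/6 = 4.167.
Overall M = m_obj x M_eye = (-13.333)(4.167) = -55.56.
|M| = 55.56.

55.6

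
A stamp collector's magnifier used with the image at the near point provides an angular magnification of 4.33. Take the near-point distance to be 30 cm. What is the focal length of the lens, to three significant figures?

For the image at the near point, M = 1 + D/f.
f = D/(M - 1) = 30/(4.33 - 1) = 9.009 cm.

9.01 cm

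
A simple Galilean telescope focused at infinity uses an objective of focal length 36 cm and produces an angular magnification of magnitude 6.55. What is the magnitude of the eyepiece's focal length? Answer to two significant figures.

5.5 cm

|M| = f_obj/|f_eye|, so |f_eye| = f_obj/|M| = 36/6.55 = 5.496 cm.
(The eyepiece is diverging, so its signed focal length is -5.496 cm.)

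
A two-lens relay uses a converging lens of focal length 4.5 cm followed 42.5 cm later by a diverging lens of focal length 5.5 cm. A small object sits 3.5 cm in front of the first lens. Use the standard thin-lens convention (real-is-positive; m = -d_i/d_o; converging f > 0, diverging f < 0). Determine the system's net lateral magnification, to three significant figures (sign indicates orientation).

First lens: d_i1 = 1/(1/4.5 - 1/3.5) = -15.750 cm.
m_1 = -(-15.750)/3.5 = 4.5000.
With d_i1 < 0 the first image is virtual and lies on the object side; the object distance for lens 2 is d_o2 = 42.5 - (-15.750) = 58.250 cm.
Second lens: d_i2 = 1/(1/(-5.5) - 1/(58.250)) = -5.025 cm.
m_2 = -(-5.025)/(58.250) = 0.0863.
Overall magnification: m = m_1 m_2 = 0.3882.

0.388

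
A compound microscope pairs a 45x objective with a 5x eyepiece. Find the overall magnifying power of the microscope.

225

The overall magnification of a compound microscope is the product of the objective and eyepiece magnifications:
M = M_obj x M_eye = 45 x 5 = 225.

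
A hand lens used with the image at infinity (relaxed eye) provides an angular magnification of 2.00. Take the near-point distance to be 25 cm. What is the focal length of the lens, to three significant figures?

For the image at infinity, M = D/f.
f = D/M = 25/2.0 = 12.500 cm.

12.5 cm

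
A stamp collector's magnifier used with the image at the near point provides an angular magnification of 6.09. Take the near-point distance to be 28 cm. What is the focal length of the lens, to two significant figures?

5.5 cm

For the image at the near point, M = 1 + D/f.
f = D/(M - 1) = 28/(6.09 - 1) = 5.501 cm.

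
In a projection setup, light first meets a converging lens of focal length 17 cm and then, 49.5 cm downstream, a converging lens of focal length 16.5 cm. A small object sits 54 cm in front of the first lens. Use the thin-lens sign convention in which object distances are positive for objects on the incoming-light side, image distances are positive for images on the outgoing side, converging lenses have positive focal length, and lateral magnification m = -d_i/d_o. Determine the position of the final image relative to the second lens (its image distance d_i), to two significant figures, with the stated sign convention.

50 cm

Applying the thin-lens equation to the first lens, 1/17 = 1/54 + 1/d_i1, which gives d_i1 = 24.811 cm.
The intermediate image is 24.811 cm to the right of lens 1, so d_o2 = L - d_i1 = 49.5 - 24.811 = 24.689 cm.
Applying the thin-lens equation again with f_2 = 16.5 cm and d_o2 = 24.689 cm gives d_i2 = 49.745 cm.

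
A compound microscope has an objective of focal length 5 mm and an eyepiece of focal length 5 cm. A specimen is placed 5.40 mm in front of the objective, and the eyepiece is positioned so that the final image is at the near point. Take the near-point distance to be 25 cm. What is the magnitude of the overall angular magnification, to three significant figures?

Convert to cm: f_obj = 5 mm = 0.5 cm; d_o = 5.40 mm = 0.54 cm.
Objective: 1/d_i = 1/f_obj - 1/d_o = 1/0.5 - 1/0.54 = 0.14815 cm^-1, so d_i = 6.750 cm.
m_obj = -d_i/d_o = -6.750/0.54 = -12.500.
Eyepiece angular magnification (image at near point): M_eye = 1 + D/f_e = 1 + 25/5 = 6.000.
Overall M = m_obj x M_eye = (-12.500)(6.000) = -75.00.
|M| = 75.00.

75.0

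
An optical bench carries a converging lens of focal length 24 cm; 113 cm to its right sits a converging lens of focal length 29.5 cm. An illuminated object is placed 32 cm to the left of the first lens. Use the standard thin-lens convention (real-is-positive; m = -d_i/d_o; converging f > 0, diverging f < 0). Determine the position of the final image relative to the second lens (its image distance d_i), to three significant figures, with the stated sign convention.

-40.1 cm

Lens 1: 1/d_i1 = 1/f_1 - 1/d_o1 = 1/24 - 1/32 = 0.01042 cm^-1, so d_i1 = 96.000 cm.
The intermediate image is 96.000 cm to the right of lens 1, so d_o2 = L - d_i1 = 113 - 96.000 = 17.000 cm.
Lens 2: 1/d_i2 = 1/f_2 - 1/d_o2 = 1/29.5 - 1/(17.000) = -0.02493 cm^-1, so d_i2 = -40.120 cm.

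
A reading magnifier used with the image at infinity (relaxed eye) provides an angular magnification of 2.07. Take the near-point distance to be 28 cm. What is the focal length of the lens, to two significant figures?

14 cm

For the image at infinity, M = D/f.
f = D/M = 28/2.07 = 13.527 cm.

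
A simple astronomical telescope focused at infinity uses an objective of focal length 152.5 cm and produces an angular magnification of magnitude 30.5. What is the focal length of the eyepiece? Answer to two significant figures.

5.0 cm

|M| = f_obj/f_eye, so f_eye = f_obj/|M| = 152.5/30.5 = 5.000 cm.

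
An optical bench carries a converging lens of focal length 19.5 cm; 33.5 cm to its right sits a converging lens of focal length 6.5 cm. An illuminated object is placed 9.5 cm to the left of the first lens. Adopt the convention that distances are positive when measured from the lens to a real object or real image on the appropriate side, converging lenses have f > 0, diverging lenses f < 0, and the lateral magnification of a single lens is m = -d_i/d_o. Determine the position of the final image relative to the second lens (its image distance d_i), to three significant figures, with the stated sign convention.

7.43 cm

Applying the thin-lens equation to the first lens, 1/19.5 = 1/9.5 + 1/d_i1, which gives d_i1 = -18.525 cm.
The intermediate image is virtual, 18.525 cm to the left of lens 1, so d_o2 = L - d_i1 = 33.5 - (-18.525) = 52.025 cm.
Applying the thin-lens equation again with f_2 = 6.5 cm and d_o2 = 52.025 cm gives d_i2 = 7.428 cm.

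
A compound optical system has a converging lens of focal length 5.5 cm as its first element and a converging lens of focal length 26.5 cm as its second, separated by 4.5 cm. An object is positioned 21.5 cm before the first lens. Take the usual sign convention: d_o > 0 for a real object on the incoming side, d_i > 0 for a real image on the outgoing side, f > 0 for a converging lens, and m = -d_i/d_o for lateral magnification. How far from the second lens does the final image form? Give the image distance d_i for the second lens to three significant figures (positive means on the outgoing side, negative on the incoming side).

2.61 cm

Lens 1: 1/d_i1 = 1/f_1 - 1/d_o1 = 1/5.5 - 1/21.5 = 0.13531 cm^-1, so d_i1 = 7.391 cm.
This image would form 7.391 cm past lens 1, i.e. 2.891 cm beyond lens 2, so it is a virtual object for lens 2: d_o2 = 4.5 - 7.391 = -2.891 cm.
Lens 2: 1/d_i2 = 1/f_2 - 1/d_o2 = 1/26.5 - 1/(-2.891) = 0.38368 cm^-1, so d_i2 = 2.606 cm.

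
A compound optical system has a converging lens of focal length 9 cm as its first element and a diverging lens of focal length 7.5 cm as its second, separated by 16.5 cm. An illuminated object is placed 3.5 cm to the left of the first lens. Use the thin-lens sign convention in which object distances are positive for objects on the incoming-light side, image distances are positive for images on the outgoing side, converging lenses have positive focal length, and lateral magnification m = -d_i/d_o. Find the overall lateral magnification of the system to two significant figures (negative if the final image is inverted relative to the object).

Applying the thin-lens equation to the first lens, 1/9 = 1/3.5 + 1/d_i1, which gives d_i1 = -5.727 cm.
Its lateral magnification is m_1 = -d_i1/d_o1 = -(-5.727)/3.5 = 1.6364.
The intermediate image is virtual, 5.727 cm to the left of lens 1, so d_o2 = L - d_i1 = 16.5 - (-5.727) = 22.227 cm.
Applying the thin-lens equation again with f_2 = -7.5 cm and d_o2 = 22.227 cm gives d_i2 = -5.608 cm.
m_2 = -(-5.608)/(22.227) = 0.2523.
Total m = m_1 x m_2 = (1.6364)(0.2523) = 0.4128.

0.41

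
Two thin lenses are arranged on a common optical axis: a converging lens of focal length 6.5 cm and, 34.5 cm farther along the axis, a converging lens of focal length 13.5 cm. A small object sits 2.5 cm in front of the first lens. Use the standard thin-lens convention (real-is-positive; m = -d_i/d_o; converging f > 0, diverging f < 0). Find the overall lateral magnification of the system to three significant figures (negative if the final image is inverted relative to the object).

Applying the thin-lens equation to the first lens, 1/6.5 = 1/2.5 + 1/d_i1, which gives d_i1 = -4.062 cm.
Its lateral magnification is m_1 = -d_i1/d_o1 = -(-4.062)/2.5 = 1.6250.
The intermediate image is virtual, 4.062 cm to the left of lens 1, so d_o2 = L - d_i1 = 34.5 - (-4.062) = 38.562 cm.
Applying the thin-lens equation again with f_2 = 13.5 cm and d_o2 = 38.562 cm gives d_i2 = 20.772 cm.
m_2 = -(20.772)/(38.562) = -0.5387.
The system's lateral magnification is m_1 m_2 = (1.6250)(-0.5387) = -0.8753.

-0.875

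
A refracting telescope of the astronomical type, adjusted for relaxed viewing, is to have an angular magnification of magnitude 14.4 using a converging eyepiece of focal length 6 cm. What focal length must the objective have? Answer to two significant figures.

|M| = f_obj/|f_eye|, so f_obj = |M| x |f_eye| = 14.4 x 6 = 86.400 cm.

86 cm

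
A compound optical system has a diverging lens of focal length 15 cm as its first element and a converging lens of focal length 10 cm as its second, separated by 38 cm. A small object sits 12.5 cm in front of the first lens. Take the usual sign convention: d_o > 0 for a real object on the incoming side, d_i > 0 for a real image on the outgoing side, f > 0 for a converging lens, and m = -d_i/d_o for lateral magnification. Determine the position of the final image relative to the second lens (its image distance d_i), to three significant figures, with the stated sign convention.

First lens: d_i1 = 1/(1/(-15) - 1/12.5) = -6.818 cm.
With d_i1 < 0 the first image is virtual and lies on the object side; the object distance for lens 2 is d_o2 = 38 - (-6.818) = 44.818 cm.
Second lens: d_i2 = 1/(1/10 - 1/(44.818)) = 12.872 cm.

12.9 cm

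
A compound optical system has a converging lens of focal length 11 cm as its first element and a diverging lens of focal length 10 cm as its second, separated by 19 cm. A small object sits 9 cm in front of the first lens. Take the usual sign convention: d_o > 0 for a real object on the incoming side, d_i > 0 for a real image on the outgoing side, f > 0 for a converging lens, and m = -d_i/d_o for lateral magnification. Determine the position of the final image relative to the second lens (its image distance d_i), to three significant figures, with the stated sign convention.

First lens: d_i1 = 1/(1/11 - 1/9) = -49.500 cm.
The intermediate image is virtual, 49.500 cm to the left of lens 1, so d_o2 = L - d_i1 = 19 - (-49.500) = 68.500 cm.
Second lens: d_i2 = 1/(1/(-10) - 1/(68.500)) = -8.726 cm.

-8.73 cm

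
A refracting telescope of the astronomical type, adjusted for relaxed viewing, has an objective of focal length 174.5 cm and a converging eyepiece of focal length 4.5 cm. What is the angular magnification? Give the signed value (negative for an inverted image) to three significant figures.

-38.8

M = -f_obj/f_eye = -174.5/(4.5) = -38.778.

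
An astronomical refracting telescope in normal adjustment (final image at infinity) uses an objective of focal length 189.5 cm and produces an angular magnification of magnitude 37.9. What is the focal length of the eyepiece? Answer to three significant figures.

|M| = f_obj/f_eye, so f_eye = f_obj/|M| = 189.5/37.9 = 5.000 cm.

5.00 cm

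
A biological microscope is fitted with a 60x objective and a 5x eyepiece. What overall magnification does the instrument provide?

The overall magnification of a compound microscope is the product of the objective and eyepiece magnifications:
M = M_obj x M_eye = 60 x 5 = 300.

300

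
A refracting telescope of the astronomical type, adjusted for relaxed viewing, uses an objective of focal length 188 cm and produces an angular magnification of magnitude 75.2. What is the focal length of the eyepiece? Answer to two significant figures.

2.5 cm

|M| = f_obj/f_eye, so f_eye = f_obj/|M| = 188/75.2 = 2.500 cm.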